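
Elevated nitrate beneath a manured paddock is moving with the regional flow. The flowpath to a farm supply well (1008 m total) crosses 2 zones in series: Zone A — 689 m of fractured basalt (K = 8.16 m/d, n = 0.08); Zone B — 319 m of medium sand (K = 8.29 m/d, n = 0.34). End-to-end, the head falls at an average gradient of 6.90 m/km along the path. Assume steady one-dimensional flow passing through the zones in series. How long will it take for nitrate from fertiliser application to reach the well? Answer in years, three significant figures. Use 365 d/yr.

Steady 1-D flow in series ⇒ the Darcy flux q is identical in every zone and the zone head losses add (resistances L/K in series).
Σ(L/K) = 689/8.16 + 319/8.29 = 84.44 + 38.48 = 122.9 d
K_eq = L_total / Σ(L/K) = 1008 / 122.9 = 8.201 m/d
q = K_eq · i = 8.201 × 0.0069 = 0.05658 m/d (same in every zone)
Zone A: v = q/n = 0.05658/0.08 = 0.7073 m/d → t_A = 689/0.7073 = 974.1 d
Zone B: v = q/n = 0.05658/0.34 = 0.1664 m/d → t_B = 319/0.1664 = 1917 d
Total t = 974.1 + 1917 = 2891 d
   = 2891 / 365 = 7.92 yr

7.92 years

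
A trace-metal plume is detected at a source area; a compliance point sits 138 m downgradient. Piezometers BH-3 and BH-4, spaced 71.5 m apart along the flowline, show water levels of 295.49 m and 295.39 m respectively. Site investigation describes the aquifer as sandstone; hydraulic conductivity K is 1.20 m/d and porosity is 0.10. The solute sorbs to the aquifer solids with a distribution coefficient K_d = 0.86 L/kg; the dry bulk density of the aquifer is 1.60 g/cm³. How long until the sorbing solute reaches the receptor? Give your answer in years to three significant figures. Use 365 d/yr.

Hydraulic gradient i = (295.49 − 295.39) / 71.5 = 0.10 / 71.5 = 0.001399
Specific discharge q = 1.20 × 0.001399 = 0.001678 m/d
Seepage velocity v = q / n = 0.001678 / 0.10 = 0.01678 m/d
Retardation R = 1 + ρ_b·K_d/n = 1 + 1.60×0.86/0.10 = 14.76
Contaminant velocity v_c = v/R = 0.01678/14.76 = 0.001137 m/d
t = L/v_c = 138/0.001137 = 121400 d
   = 121400/365 = 333 yr

333 years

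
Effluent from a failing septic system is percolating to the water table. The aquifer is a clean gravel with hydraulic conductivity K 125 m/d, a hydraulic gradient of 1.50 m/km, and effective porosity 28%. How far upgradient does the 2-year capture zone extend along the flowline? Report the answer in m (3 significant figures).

q = Ki = 125 × 0.0015 = 0.1875 m/d
v = Ki/n = 125·0.0015/0.28 = 0.6696 m/d
T = 2 yr × 365 = 730 d
L = v × T = 0.6696 × 730 = 488.8 m

489 m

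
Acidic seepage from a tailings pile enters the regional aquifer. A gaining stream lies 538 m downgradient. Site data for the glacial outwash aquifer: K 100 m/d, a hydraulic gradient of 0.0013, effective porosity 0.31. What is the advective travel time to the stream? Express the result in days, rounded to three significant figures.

Specific discharge q = 100 × 0.0013 = 0.1300 m/d
v = Ki/n = 100·0.0013/0.31 = 0.4194 m/d
t = L / v = 538 / 0.4194 = 1283 d

1280 days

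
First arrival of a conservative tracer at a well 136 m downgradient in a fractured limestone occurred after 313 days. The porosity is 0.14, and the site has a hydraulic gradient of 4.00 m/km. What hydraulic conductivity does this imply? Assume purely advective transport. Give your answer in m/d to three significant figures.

15.2 m/d

v = L / t = 136 / 313 = 0.4345 m/d
K = v · n / i = 0.4345 × 0.14 / 0.0040 = 15.2 m/d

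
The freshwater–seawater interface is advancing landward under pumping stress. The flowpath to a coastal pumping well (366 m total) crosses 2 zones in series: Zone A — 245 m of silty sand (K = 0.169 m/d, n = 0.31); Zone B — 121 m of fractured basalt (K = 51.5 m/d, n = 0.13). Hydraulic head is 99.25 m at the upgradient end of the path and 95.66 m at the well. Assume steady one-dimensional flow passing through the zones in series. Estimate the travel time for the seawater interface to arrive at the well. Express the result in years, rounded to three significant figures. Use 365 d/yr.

Total head drop ΔH = 99.25 − 95.66 = 3.59 m
Steady 1-D flow in series ⇒ the Darcy flux q is identical in every zone and the zone head losses add (resistances L/K in series).
Σ(L/K) = 245/0.169 + 121/51.5 = 1450 + 2.350 = 1452 d
q = ΔH / Σ(L/K) = 3.59 / 1452 = 0.002472 m/d (same in every zone)
Zone A: v = q/n = 0.002472/0.31 = 0.007975 m/d → t_A = 245/0.007975 = 30720 d
Zone B: v = q/n = 0.002472/0.13 = 0.01902 m/d → t_B = 121/0.01902 = 6362 d
Total t = 30720 + 6362 = 37080 d
   = 37080 / 365 = 102 yr

102 years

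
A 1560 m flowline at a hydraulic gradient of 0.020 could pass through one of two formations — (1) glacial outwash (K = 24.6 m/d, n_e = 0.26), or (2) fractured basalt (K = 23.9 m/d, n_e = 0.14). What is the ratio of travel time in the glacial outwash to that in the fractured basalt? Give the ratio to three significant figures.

1.80

Unit 1 (glacial outwash): v = 24.6×0.020/0.26 = 1.892 m/d, t = 1560/1.892 = 824.4 d
Unit 2 (fractured basalt): v = 23.9×0.020/0.14 = 3.414 m/d, t = 1560/3.414 = 456.9 d
t(glacial outwash) / t(fractured basalt) = 824.4/456.9 = 1.80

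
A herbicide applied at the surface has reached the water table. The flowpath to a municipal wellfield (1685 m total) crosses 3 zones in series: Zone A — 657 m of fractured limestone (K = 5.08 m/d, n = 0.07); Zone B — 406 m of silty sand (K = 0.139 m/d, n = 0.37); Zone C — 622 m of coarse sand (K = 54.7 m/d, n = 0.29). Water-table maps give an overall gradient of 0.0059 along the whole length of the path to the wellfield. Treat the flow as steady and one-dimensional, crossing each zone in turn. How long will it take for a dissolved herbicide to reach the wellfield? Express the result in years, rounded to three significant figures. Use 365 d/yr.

For zones in series the flux q is common to all zones; the equivalent conductivity is the harmonic (thickness-weighted) mean, K_eq = L_total / Σ(L_j/K_j).
Σ(L/K) = 657/5.08 + 406/0.139 + 622/54.7 = 129.3 + 2921 + 11.37 = 3062 d
K_eq = L_total / Σ(L/K) = 1685 / 3062 = 0.5504 m/d
q = K_eq · i = 0.5504 × 0.0059 = 0.003247 m/d (same in every zone)
Zone A: v = q/n = 0.003247/0.07 = 0.04639 m/d → t_A = 657/0.04639 = 14160 d
Zone B: v = q/n = 0.003247/0.37 = 0.008776 m/d → t_B = 406/0.008776 = 46260 d
Zone C: v = q/n = 0.003247/0.29 = 0.01120 m/d → t_C = 622/0.01120 = 55550 d
Total t = 14160 + 46260 + 55550 = 116000 d
   = 116000 / 365 = 318 yr

318 years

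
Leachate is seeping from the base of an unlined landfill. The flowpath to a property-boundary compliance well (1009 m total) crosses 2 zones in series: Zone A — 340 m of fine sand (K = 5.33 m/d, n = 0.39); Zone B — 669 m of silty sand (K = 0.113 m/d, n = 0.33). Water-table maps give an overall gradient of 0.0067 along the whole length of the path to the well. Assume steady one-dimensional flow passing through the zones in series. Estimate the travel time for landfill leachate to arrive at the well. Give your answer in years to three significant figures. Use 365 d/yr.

Steady 1-D flow in series ⇒ the Darcy flux q is identical in every zone and the zone head losses add (resistances L/K in series).
Σ(L/K) = 340/5.33 + 669/0.113 = 63.79 + 5920 = 5984 d
K_eq = L_total / Σ(L/K) = 1009 / 5984 = 0.1686 m/d
q = K_eq · i = 0.1686 × 0.0067 = 0.001130 m/d (same in every zone)
Zone A: v = q/n = 0.001130/0.39 = 0.002897 m/d → t_A = 340/0.002897 = 117400 d
Zone B: v = q/n = 0.001130/0.33 = 0.003423 m/d → t_B = 669/0.003423 = 195400 d
Total t = 117400 + 195400 = 312800 d
   = 312800 / 365 = 857 yr

857 years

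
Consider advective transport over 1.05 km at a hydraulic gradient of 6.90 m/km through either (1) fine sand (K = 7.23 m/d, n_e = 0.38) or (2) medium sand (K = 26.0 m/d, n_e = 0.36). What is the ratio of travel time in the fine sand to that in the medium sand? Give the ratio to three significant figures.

Unit 1 (fine sand): v = 7.23×0.0069/0.38 = 0.1313 m/d, t = 1050/0.1313 = 7998 d
Unit 2 (medium sand): v = 26.0×0.0069/0.36 = 0.4983 m/d, t = 1050/0.4983 = 2107 d
t(fine sand) / t(medium sand) = 7998/2107 = 3.80

3.80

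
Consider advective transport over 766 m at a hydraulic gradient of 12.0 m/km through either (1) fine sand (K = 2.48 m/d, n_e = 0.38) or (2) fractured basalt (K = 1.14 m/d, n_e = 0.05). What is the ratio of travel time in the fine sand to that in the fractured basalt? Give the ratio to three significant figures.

3.49

Unit 1 (fine sand): v = 2.48×0.012/0.38 = 0.07832 m/d, t = 766/0.07832 = 9781 d
Unit 2 (fractured basalt): v = 1.14×0.012/0.05 = 0.2736 m/d, t = 766/0.2736 = 2800 d
t(fine sand) / t(fractured basalt) = 9781/2800 = 3.49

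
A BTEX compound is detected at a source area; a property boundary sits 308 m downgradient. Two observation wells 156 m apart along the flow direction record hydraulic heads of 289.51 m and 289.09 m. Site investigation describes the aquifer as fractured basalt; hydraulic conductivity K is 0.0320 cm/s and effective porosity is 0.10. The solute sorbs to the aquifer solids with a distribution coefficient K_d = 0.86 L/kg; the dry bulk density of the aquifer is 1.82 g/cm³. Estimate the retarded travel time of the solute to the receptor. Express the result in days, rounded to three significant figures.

6890 days

Hydraulic gradient i = (289.51 − 289.09) / 156 = 0.42 / 156 = 0.002692
K = 0.0320 cm/s × 864 = 27.65 m/d
Specific discharge q = 27.65 × 0.002692 = 0.07444 m/d
v = Ki/n = 27.65·0.002692/0.10 = 0.7444 m/d
Retardation R = 1 + ρ_b·K_d/n = 1 + 1.82×0.86/0.10 = 16.65
Contaminant velocity v_c = v/R = 0.7444/16.65 = 0.04470 m/d
t = L/v_c = 308/0.04470 = 6890 d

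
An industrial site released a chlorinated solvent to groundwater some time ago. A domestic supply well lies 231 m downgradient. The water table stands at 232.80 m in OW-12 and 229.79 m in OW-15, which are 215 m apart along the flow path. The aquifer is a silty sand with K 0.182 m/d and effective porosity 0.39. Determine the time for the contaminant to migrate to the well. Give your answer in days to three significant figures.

Hydraulic gradient i = (232.80 − 229.79) / 215 = 3.01 / 215 = 0.01400
Darcy flux q = K·i = 0.182 × 0.01400 = 0.002548 m/d
v_s = q/n_e = 0.002548/0.39 = 0.006533 m/d
t = L / v = 231 / 0.006533 = 35360 d

35400 days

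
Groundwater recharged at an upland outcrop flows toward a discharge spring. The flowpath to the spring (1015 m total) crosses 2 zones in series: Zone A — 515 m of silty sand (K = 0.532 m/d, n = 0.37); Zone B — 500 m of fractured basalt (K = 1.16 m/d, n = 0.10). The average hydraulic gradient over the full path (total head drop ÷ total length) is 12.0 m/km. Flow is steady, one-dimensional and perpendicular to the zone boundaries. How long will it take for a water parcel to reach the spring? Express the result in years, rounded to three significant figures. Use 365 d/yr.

Continuity: the same q passes through each zone, so ΔH = q·Σ(L_j/K_j) — the zones act as resistances in series.
Σ(L/K) = 515/0.532 + 500/1.16 = 968.0 + 431.0 = 1399 d
K_eq = L_total / Σ(L/K) = 1015 / 1399 = 0.7255 m/d
q = K_eq · i = 0.7255 × 0.012 = 0.008706 m/d (same in every zone)
Zone A: v = q/n = 0.008706/0.37 = 0.02353 m/d → t_A = 515/0.02353 = 21890 d
Zone B: v = q/n = 0.008706/0.10 = 0.08706 m/d → t_B = 500/0.08706 = 5743 d
Total t = 21890 + 5743 = 27630 d
   = 27630 / 365 = 75.7 yr

75.7 years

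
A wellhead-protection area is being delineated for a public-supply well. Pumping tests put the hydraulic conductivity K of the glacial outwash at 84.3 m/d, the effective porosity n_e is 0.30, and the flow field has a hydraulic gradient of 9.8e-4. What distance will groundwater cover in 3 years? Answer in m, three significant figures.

302 m

q = Ki = 84.3 × 9.8e-4 = 0.08261 m/d
Average linear velocity = 0.08261 / 0.30 = 0.2754 m/d
T = 3 yr × 365 = 1095 d
L = v × T = 0.2754 × 1095 = 301.5 m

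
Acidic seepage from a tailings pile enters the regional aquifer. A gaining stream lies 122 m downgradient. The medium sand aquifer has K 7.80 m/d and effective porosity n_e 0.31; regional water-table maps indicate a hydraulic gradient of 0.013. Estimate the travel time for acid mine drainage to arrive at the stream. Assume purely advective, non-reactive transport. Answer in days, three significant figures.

q = Ki = 7.80 × 0.013 = 0.1014 m/d
Average linear velocity = 0.1014 / 0.31 = 0.3271 m/d
t = L / v = 122 / 0.3271 = 373.0 d

373 days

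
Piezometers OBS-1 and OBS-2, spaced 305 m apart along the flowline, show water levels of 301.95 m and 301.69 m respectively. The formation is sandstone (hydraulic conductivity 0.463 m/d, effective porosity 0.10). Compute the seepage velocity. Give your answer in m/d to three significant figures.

Hydraulic gradient i = (301.95 − 301.69) / 305 = 0.26 / 305 = 8.525e-4
q = Ki = 0.463 × 8.525e-4 = 3.947e-4 m/d
v_s = q/n_e = 3.947e-4/0.10 = 0.003947 m/d

0.00395 m/d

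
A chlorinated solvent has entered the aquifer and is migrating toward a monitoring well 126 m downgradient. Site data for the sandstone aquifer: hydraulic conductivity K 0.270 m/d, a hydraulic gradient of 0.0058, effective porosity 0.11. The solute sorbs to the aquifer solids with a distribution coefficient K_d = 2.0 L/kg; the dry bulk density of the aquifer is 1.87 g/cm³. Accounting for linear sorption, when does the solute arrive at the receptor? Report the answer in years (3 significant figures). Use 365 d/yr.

Specific discharge q = 0.270 × 0.0058 = 0.001566 m/d
Average linear velocity = 0.001566 / 0.11 = 0.01424 m/d
Retardation R = 1 + ρ_b·K_d/n = 1 + 1.87×2.0/0.11 = 35.00
Contaminant velocity v_c = v/R = 0.01424/35.00 = 4.068e-4 m/d
t = L/v_c = 126/4.068e-4 = 309800 d
   = 309800/365 = 849 yr

849 years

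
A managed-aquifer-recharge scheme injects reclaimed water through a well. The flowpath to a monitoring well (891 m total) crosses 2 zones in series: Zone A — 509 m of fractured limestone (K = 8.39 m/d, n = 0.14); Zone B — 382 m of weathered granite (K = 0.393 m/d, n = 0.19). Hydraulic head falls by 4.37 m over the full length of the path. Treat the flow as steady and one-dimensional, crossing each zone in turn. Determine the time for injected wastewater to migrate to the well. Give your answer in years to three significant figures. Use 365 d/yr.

93.1 years

Steady 1-D flow in series ⇒ the Darcy flux q is identical in every zone and the zone head losses add (resistances L/K in series).
Σ(L/K) = 509/8.39 + 382/0.393 = 60.67 + 972.0 = 1033 d
q = ΔH / Σ(L/K) = 4.37 / 1033 = 0.004232 m/d (same in every zone)
Zone A: v = q/n = 0.004232/0.14 = 0.03023 m/d → t_A = 509/0.03023 = 16840 d
Zone B: v = q/n = 0.004232/0.19 = 0.02227 m/d → t_B = 382/0.02227 = 17150 d
Total t = 16840 + 17150 = 33990 d
   = 33990 / 365 = 93.1 yr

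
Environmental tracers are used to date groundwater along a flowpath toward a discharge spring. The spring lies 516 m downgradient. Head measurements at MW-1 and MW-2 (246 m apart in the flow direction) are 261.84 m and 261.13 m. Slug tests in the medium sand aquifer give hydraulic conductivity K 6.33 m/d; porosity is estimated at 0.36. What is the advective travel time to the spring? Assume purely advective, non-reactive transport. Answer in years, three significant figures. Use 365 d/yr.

Hydraulic gradient i = (261.84 − 261.13) / 246 = 0.71 / 246 = 0.002886
Specific discharge q = 6.33 × 0.002886 = 0.01827 m/d
v = Ki/n = 6.33·0.002886/0.36 = 0.05075 m/d
t = L / v = 516 / 0.05075 = 10170 d
   = 10170 / 365 = 27.9 yr

27.9 years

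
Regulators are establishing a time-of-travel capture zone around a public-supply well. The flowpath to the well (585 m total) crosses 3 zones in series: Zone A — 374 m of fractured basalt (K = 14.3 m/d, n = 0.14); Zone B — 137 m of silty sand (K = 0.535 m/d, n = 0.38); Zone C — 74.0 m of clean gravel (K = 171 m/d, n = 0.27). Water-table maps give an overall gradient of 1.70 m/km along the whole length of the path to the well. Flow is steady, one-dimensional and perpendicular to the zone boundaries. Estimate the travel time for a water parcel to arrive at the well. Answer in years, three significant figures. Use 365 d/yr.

96.9 years

Steady 1-D flow in series ⇒ the Darcy flux q is identical in every zone and the zone head losses add (resistances L/K in series).
Σ(L/K) = 374/14.3 + 137/0.535 + 74.0/171 = 26.15 + 256.1 + 0.4327 = 282.7 d
K_eq = L_total / Σ(L/K) = 585 / 282.7 = 2.070 m/d
q = K_eq · i = 2.070 × 0.0017 = 0.003518 m/d (same in every zone)
Zone A: v = q/n = 0.003518/0.14 = 0.02513 m/d → t_A = 374/0.02513 = 14880 d
Zone B: v = q/n = 0.003518/0.38 = 0.009259 m/d → t_B = 137/0.009259 = 14800 d
Zone C: v = q/n = 0.003518/0.27 = 0.01303 m/d → t_C = 74.0/0.01303 = 5679 d
Total t = 14880 + 14800 + 5679 = 35360 d
   = 35360 / 365 = 96.9 yr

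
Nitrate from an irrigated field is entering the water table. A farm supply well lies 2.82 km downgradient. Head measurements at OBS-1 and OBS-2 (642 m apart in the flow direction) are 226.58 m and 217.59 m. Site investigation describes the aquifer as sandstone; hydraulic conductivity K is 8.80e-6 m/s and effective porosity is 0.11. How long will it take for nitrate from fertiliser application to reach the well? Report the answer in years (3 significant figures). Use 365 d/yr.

79.8 years

Hydraulic gradient i = (226.58 − 217.59) / 642 = 8.99 / 642 = 0.01400
K = 8.80e-6 m/s × 86400 s/d = 0.7603 m/d
q = Ki = 0.7603 × 0.01400 = 0.01065 m/d
Average linear velocity = 0.01065 / 0.11 = 0.09679 m/d
L = 2.82 km = 2820 m
t = L / v = 2820 / 0.09679 = 29140 d
   = 29140 / 365 = 79.8 yr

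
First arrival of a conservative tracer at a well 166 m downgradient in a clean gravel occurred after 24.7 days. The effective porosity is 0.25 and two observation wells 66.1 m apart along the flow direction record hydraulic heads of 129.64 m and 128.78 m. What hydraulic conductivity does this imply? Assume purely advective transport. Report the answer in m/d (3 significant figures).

Hydraulic gradient i = (129.64 − 128.78) / 66.1 = 0.86 / 66.1 = 0.01301
v = L / t = 166 / 24.7 = 6.721 m/d
K = v · n / i = 6.721 × 0.25 / 0.01301 = 129 m/d

129 m/d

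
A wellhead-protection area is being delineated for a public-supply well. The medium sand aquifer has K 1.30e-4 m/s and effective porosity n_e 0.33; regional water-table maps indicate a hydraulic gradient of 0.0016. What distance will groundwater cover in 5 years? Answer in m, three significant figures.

99.4 m

K = 1.30e-4 m/s × 86400 s/d = 11.23 m/d
Darcy flux q = K·i = 11.23 × 0.0016 = 0.01797 m/d
v = Ki/n = 11.23·0.0016/0.33 = 0.05446 m/d
T = 5 yr × 365 = 1825 d
L = v × T = 0.05446 × 1825 = 99.39 m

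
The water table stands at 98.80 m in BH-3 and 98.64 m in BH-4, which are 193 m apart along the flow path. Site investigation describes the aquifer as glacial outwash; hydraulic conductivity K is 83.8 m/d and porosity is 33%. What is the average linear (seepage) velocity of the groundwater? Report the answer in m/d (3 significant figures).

Hydraulic gradient i = (98.80 − 98.64) / 193 = 0.16 / 193 = 8.290e-4
q = Ki = 83.8 × 8.290e-4 = 0.06947 m/d
v_s = q/n_e = 0.06947/0.33 = 0.2105 m/d

0.211 m/d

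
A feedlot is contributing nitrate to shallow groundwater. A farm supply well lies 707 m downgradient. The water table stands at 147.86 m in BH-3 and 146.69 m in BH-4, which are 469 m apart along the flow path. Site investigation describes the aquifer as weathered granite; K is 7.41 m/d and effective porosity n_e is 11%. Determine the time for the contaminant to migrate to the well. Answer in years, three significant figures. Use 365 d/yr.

11.5 years

Hydraulic gradient i = (147.86 − 146.69) / 469 = 1.17 / 469 = 0.002495
Darcy flux q = K·i = 7.41 × 0.002495 = 0.01849 m/d
v_s = q/n_e = 0.01849/0.11 = 0.1681 m/d
t = L / v = 707 / 0.1681 = 4207 d
   = 4207 / 365 = 11.5 yr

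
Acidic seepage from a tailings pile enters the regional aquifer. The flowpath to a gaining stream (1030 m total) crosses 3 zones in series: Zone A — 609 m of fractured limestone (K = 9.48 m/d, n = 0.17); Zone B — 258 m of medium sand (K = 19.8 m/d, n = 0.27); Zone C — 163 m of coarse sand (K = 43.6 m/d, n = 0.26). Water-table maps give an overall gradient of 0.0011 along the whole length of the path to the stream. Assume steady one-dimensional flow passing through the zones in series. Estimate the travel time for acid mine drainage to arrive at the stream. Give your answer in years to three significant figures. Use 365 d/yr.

Continuity: the same q passes through each zone, so ΔH = q·Σ(L_j/K_j) — the zones act as resistances in series.
Σ(L/K) = 609/9.48 + 258/19.8 + 163/43.6 = 64.24 + 13.03 + 3.739 = 81.01 d
K_eq = L_total / Σ(L/K) = 1030 / 81.01 = 12.71 m/d
q = K_eq · i = 12.71 × 0.0011 = 0.01399 m/d (same in every zone)
Zone A: v = q/n = 0.01399/0.17 = 0.08227 m/d → t_A = 609/0.08227 = 7402 d
Zone B: v = q/n = 0.01399/0.27 = 0.05180 m/d → t_B = 258/0.05180 = 4981 d
Zone C: v = q/n = 0.01399/0.26 = 0.05379 m/d → t_C = 163/0.05379 = 3030 d
Total t = 7402 + 4981 + 3030 = 15410 d
   = 15410 / 365 = 42.2 yr

42.2 years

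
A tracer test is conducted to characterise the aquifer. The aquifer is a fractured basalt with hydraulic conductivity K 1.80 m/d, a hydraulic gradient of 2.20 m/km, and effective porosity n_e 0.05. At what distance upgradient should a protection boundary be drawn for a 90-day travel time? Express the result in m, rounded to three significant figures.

q = Ki = 1.80 × 0.0022 = 0.003960 m/d
Seepage velocity v = q / n = 0.003960 / 0.05 = 0.07920 m/d
L = v × T = 0.07920 × 90 = 7.128 m

7.13 m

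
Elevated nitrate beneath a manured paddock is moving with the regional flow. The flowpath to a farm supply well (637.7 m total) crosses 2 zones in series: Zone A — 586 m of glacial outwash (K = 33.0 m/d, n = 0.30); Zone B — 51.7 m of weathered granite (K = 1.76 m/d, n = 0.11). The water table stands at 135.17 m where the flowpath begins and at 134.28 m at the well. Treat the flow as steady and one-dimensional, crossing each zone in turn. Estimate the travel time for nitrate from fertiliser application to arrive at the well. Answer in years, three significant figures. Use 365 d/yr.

26.3 years

Total head drop ΔH = 135.17 − 134.28 = 0.89 m
Steady 1-D flow in series ⇒ the Darcy flux q is identical in every zone and the zone head losses add (resistances L/K in series).
Σ(L/K) = 586/33.0 + 51.7/1.76 = 17.76 + 29.38 = 47.13 d
q = ΔH / Σ(L/K) = 0.89 / 47.13 = 0.01888 m/d (same in every zone)
Zone A: v = q/n = 0.01888/0.30 = 0.06294 m/d → t_A = 586/0.06294 = 9310 d
Zone B: v = q/n = 0.01888/0.11 = 0.1717 m/d → t_B = 51.7/0.1717 = 301.2 d
Total t = 9310 + 301.2 = 9611 d
   = 9611 / 365 = 26.3 yr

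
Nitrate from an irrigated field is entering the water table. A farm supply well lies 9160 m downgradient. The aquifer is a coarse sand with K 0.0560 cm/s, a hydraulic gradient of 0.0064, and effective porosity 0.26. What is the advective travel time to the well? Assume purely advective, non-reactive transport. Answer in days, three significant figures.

7690 days

K = 0.0560 cm/s × 864 = 48.38 m/d
Darcy flux q = K·i = 48.38 × 0.0064 = 0.3097 m/d
Seepage velocity v = q / n = 0.3097 / 0.26 = 1.191 m/d
t = L / v = 9160 / 1.191 = 7691 d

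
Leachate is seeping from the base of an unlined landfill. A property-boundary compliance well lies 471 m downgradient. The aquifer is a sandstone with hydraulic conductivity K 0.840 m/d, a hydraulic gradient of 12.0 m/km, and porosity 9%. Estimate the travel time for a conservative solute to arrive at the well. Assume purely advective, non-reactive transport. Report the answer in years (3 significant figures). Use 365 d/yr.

q = Ki = 0.840 × 0.012 = 0.01008 m/d
v_s = q/n_e = 0.01008/0.09 = 0.1120 m/d
t = L / v = 471 / 0.1120 = 4205 d
   = 4205 / 365 = 11.5 yr

11.5 years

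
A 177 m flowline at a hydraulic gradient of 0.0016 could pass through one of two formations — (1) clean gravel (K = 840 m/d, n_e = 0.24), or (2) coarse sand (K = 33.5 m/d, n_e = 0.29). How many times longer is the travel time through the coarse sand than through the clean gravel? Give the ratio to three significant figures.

30.3

Unit 1 (clean gravel): v = 840×0.0016/0.24 = 5.600 m/d, t = 177/5.600 = 31.61 d
Unit 2 (coarse sand): v = 33.5×0.0016/0.29 = 0.1848 m/d, t = 177/0.1848 = 957.6 d
t(coarse sand) / t(clean gravel) = 957.6/31.61 = 30.3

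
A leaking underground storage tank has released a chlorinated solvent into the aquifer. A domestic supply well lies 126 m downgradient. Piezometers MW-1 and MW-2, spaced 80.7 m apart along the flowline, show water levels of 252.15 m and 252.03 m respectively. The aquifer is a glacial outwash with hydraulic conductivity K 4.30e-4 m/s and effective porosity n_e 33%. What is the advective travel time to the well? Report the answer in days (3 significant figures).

753 days

Hydraulic gradient i = (252.15 − 252.03) / 80.7 = 0.12 / 80.7 = 0.001487
K = 4.30e-4 m/s × 86400 s/d = 37.15 m/d
Darcy flux q = K·i = 37.15 × 0.001487 = 0.05524 m/d
v_s = q/n_e = 0.05524/0.33 = 0.1674 m/d
t = L / v = 126 / 0.1674 = 752.7 d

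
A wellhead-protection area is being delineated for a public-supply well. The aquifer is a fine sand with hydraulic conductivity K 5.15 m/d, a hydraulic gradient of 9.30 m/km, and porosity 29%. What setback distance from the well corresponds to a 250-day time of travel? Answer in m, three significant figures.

41.3 m

Darcy flux q = K·i = 5.15 × 0.0093 = 0.04790 m/d
Average linear velocity = 0.04790 / 0.29 = 0.1652 m/d
L = v × T = 0.1652 × 250 = 41.29 m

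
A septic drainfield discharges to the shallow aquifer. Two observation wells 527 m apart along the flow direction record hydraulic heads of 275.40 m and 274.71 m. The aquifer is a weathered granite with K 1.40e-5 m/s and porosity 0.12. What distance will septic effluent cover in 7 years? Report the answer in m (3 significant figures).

Hydraulic gradient i = (275.40 − 274.71) / 527 = 0.69 / 527 = 0.001309
K = 1.40e-5 m/s × 86400 s/d = 1.210 m/d
Specific discharge q = 1.210 × 0.001309 = 0.001584 m/d
v_s = q/n_e = 0.001584/0.12 = 0.01320 m/d
T = 7 yr × 365 = 2555 d
L = v × T = 0.01320 × 2555 = 33.72 m

33.7 m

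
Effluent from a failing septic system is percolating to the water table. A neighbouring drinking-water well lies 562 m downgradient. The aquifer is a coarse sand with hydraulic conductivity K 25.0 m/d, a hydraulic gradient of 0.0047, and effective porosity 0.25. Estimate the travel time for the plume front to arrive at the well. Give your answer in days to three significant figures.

1200 days

Specific discharge q = 25.0 × 0.0047 = 0.1175 m/d
v_s = q/n_e = 0.1175/0.25 = 0.4700 m/d
t = L / v = 562 / 0.4700 = 1196 d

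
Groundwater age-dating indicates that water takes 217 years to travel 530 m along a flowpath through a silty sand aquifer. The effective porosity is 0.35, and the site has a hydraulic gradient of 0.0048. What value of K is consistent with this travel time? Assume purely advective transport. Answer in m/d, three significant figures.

0.488 m/d

t = 217 years = 79210 d
v = L / t = 530 / 79210 = 0.006691 m/d
K = v · n / i = 0.006691 × 0.35 / 0.0048 = 0.488 m/d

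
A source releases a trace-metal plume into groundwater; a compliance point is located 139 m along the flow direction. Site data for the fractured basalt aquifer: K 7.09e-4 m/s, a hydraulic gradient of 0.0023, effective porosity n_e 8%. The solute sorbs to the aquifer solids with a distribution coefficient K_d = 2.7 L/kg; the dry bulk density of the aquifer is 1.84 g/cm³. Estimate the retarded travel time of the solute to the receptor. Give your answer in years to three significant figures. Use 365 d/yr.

K = 7.09e-4 m/s × 86400 s/d = 61.26 m/d
Darcy flux q = K·i = 61.26 × 0.0023 = 0.1409 m/d
v = Ki/n = 61.26·0.0023/0.08 = 1.761 m/d
Retardation R = 1 + ρ_b·K_d/n = 1 + 1.84×2.7/0.08 = 63.10
Contaminant velocity v_c = v/R = 1.761/63.10 = 0.02791 m/d
t = L/v_c = 139/0.02791 = 4980 d
   = 4980/365 = 13.6 yr

13.6 years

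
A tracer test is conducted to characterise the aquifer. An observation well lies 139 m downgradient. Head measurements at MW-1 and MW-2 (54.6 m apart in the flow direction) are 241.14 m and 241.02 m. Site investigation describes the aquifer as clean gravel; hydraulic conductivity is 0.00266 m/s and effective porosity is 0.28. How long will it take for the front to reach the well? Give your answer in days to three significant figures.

Hydraulic gradient i = (241.14 − 241.02) / 54.6 = 0.12 / 54.6 = 0.002198
K = 0.00266 m/s × 86400 s/d = 229.8 m/d
Darcy flux q = K·i = 229.8 × 0.002198 = 0.5051 m/d
Seepage velocity v = q / n = 0.5051 / 0.28 = 1.804 m/d
t = L / v = 139 / 1.804 = 77.05 d

77.1 days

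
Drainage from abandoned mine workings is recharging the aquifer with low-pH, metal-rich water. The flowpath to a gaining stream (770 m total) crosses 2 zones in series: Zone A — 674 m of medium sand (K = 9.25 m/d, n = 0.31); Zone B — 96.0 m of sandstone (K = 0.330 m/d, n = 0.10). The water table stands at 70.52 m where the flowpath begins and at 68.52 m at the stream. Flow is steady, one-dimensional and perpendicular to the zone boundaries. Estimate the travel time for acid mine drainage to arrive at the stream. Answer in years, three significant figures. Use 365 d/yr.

Total head drop ΔH = 70.52 − 68.52 = 2.00 m
Continuity: the same q passes through each zone, so ΔH = q·Σ(L_j/K_j) — the zones act as resistances in series.
Σ(L/K) = 674/9.25 + 96.0/0.330 = 72.86 + 290.9 = 363.8 d
q = ΔH / Σ(L/K) = 2.00 / 363.8 = 0.005498 m/d (same in every zone)
Zone A: v = q/n = 0.005498/0.31 = 0.01774 m/d → t_A = 674/0.01774 = 38000 d
Zone B: v = q/n = 0.005498/0.10 = 0.05498 m/d → t_B = 96.0/0.05498 = 1746 d
Total t = 38000 + 1746 = 39750 d
   = 39750 / 365 = 109 yr

109 years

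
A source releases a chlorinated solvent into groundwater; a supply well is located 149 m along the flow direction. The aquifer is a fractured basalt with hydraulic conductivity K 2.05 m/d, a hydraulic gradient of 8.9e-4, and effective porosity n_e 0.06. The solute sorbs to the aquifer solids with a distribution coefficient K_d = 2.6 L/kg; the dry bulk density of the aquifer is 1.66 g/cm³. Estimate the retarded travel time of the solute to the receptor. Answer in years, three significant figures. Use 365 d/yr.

Darcy flux q = K·i = 2.05 × 8.9e-4 = 0.001824 m/d
Average linear velocity = 0.001824 / 0.06 = 0.03041 m/d
Retardation R = 1 + ρ_b·K_d/n = 1 + 1.66×2.6/0.06 = 72.93
Contaminant velocity v_c = v/R = 0.03041/72.93 = 4.169e-4 m/d
t = L/v_c = 149/4.169e-4 = 357400 d
   = 357400/365 = 979 yr

979 years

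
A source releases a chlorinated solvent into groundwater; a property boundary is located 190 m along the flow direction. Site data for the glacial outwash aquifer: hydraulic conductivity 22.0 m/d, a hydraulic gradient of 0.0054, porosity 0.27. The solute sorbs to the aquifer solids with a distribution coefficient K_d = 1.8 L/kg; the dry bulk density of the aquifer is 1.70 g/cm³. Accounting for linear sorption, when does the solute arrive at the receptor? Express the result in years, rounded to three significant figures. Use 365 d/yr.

Darcy flux q = K·i = 22.0 × 0.0054 = 0.1188 m/d
Average linear velocity = 0.1188 / 0.27 = 0.4400 m/d
Retardation R = 1 + ρ_b·K_d/n = 1 + 1.70×1.8/0.27 = 12.33
Contaminant velocity v_c = v/R = 0.4400/12.33 = 0.03568 m/d
t = L/v_c = 190/0.03568 = 5326 d
   = 5326/365 = 14.6 yr

14.6 years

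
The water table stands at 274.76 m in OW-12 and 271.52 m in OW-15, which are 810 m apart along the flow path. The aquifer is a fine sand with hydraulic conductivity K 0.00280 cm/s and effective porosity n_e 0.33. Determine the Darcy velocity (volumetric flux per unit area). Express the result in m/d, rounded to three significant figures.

0.00968 m/d

Hydraulic gradient i = (274.76 − 271.52) / 810 = 3.24 / 810 = 0.004000
K = 0.00280 cm/s × 864 = 2.419 m/d
q = Ki = 2.419 × 0.004000 = 0.009677 m/d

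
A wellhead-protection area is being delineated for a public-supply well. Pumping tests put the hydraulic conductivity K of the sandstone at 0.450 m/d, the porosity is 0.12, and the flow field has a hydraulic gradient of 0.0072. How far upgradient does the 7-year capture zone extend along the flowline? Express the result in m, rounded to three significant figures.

Darcy flux q = K·i = 0.450 × 0.0072 = 0.003240 m/d
Average linear velocity = 0.003240 / 0.12 = 0.02700 m/d
T = 7 yr × 365 = 2555 d
L = v × T = 0.02700 × 2555 = 68.99 m

69.0 m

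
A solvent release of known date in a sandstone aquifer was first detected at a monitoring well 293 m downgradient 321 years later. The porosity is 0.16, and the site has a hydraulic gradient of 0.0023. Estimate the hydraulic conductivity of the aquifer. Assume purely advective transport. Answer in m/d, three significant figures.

t = 321 years = 117200 d
v = L / t = 293 / 117200 = 0.002501 m/d
K = v · n / i = 0.002501 × 0.16 / 0.0023 = 0.174 m/d

0.174 m/d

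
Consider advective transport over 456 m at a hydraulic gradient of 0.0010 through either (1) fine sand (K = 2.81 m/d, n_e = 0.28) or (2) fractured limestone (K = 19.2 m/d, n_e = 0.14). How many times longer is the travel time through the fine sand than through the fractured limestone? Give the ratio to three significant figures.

Unit 1 (fine sand): v = 2.81×0.0010/0.28 = 0.01004 m/d, t = 456/0.01004 = 45440 d
Unit 2 (fractured limestone): v = 19.2×0.0010/0.14 = 0.1371 m/d, t = 456/0.1371 = 3325 d
t(fine sand) / t(fractured limestone) = 45440/3325 = 13.7

13.7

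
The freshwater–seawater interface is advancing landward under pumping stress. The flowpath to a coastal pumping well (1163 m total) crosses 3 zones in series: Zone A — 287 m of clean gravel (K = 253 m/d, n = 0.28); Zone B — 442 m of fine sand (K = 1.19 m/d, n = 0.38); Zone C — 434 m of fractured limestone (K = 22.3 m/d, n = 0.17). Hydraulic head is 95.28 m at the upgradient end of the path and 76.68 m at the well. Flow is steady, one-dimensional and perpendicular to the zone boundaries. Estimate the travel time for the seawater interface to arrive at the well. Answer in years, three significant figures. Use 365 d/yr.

Total head drop ΔH = 95.28 − 76.68 = 18.60 m
Continuity: the same q passes through each zone, so ΔH = q·Σ(L_j/K_j) — the zones act as resistances in series.
Σ(L/K) = 287/253 + 442/1.19 + 434/22.3 = 1.134 + 371.4 + 19.46 = 392.0 d
q = ΔH / Σ(L/K) = 18.60 / 392.0 = 0.04745 m/d (same in every zone)
Zone A: v = q/n = 0.04745/0.28 = 0.1694 m/d → t_A = 287/0.1694 = 1694 d
Zone B: v = q/n = 0.04745/0.38 = 0.1249 m/d → t_B = 442/0.1249 = 3540 d
Zone C: v = q/n = 0.04745/0.17 = 0.2791 m/d → t_C = 434/0.2791 = 1555 d
Total t = 1694 + 3540 + 1555 = 6789 d
   = 6789 / 365 = 18.6 yr

18.6 years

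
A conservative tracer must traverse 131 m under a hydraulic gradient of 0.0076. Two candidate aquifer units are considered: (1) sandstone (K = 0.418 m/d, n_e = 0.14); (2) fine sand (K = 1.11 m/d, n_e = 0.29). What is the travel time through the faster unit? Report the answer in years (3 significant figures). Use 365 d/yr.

Unit 1 (sandstone): v = 0.418×0.0076/0.14 = 0.02269 m/d, t = 131/0.02269 = 5773 d
Unit 2 (fine sand): v = 1.11×0.0076/0.29 = 0.02909 m/d, t = 131/0.02909 = 4503 d
Faster: 4503 d / 365 = 12.3 yr

12.3 years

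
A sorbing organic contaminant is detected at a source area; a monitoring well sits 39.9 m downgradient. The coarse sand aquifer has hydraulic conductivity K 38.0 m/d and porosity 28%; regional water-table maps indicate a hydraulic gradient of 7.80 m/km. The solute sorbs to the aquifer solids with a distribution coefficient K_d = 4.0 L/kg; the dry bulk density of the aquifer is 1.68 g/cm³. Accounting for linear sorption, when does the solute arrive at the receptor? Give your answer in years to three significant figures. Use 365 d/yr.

2.58 years

q = Ki = 38.0 × 0.0078 = 0.2964 m/d
v = Ki/n = 38.0·0.0078/0.28 = 1.059 m/d
Retardation R = 1 + ρ_b·K_d/n = 1 + 1.68×4.0/0.28 = 25.00
Contaminant velocity v_c = v/R = 1.059/25.00 = 0.04234 m/d
t = L/v_c = 39.9/0.04234 = 942.3 d
   = 942.3/365 = 2.58 yr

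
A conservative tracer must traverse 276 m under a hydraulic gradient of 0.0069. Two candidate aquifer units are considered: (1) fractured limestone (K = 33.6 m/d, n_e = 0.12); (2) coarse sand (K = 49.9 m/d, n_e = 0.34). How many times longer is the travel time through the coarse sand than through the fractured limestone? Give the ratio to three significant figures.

1.91

Unit 1 (fractured limestone): v = 33.6×0.0069/0.12 = 1.932 m/d, t = 276/1.932 = 142.9 d
Unit 2 (coarse sand): v = 49.9×0.0069/0.34 = 1.013 m/d, t = 276/1.013 = 272.5 d
t(coarse sand) / t(fractured limestone) = 272.5/142.9 = 1.91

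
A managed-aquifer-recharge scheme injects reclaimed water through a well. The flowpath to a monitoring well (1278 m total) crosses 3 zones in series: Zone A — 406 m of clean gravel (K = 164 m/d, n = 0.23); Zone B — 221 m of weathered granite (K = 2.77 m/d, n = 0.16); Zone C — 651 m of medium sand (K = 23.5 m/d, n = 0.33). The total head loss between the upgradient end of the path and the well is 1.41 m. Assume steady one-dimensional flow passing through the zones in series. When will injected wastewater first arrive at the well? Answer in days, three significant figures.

26800 days

Continuity: the same q passes through each zone, so ΔH = q·Σ(L_j/K_j) — the zones act as resistances in series.
Σ(L/K) = 406/164 + 221/2.77 + 651/23.5 = 2.476 + 79.78 + 27.70 = 110.0 d
q = ΔH / Σ(L/K) = 1.41 / 110.0 = 0.01282 m/d (same in every zone)
Zone A: v = q/n = 0.01282/0.23 = 0.05575 m/d → t_A = 406/0.05575 = 7282 d
Zone B: v = q/n = 0.01282/0.16 = 0.08014 m/d → t_B = 221/0.08014 = 2758 d
Zone C: v = q/n = 0.01282/0.33 = 0.03886 m/d → t_C = 651/0.03886 = 16750 d
Total t = 7282 + 2758 + 16750 = 26790 d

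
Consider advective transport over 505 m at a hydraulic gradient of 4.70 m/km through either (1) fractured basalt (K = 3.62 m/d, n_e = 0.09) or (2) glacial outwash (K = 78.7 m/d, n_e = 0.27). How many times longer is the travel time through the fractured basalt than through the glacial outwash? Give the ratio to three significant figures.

7.25

Unit 1 (fractured basalt): v = 3.62×0.0047/0.09 = 0.1890 m/d, t = 505/0.1890 = 2671 d
Unit 2 (glacial outwash): v = 78.7×0.0047/0.27 = 1.370 m/d, t = 505/1.370 = 368.6 d
t(fractured basalt) / t(glacial outwash) = 2671/368.6 = 7.25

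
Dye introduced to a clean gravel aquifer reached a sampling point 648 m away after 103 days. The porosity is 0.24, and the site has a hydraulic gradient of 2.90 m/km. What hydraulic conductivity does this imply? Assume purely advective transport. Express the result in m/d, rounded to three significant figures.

v = L / t = 648 / 103 = 6.291 m/d
K = v · n / i = 6.291 × 0.24 / 0.0029 = 521 m/d

521 m/d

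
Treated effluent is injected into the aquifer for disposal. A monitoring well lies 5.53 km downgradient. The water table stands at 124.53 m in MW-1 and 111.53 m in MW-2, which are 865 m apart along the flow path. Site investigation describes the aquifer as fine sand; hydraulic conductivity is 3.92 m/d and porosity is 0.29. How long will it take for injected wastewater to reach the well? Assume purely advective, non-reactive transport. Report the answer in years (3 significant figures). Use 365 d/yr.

74.6 years

Hydraulic gradient i = (124.53 − 111.53) / 865 = 13.00 / 865 = 0.01503
Darcy flux q = K·i = 3.92 × 0.01503 = 0.05891 m/d
v = Ki/n = 3.92·0.01503/0.29 = 0.2031 m/d
L = 5.53 km = 5530 m
t = L / v = 5530 / 0.2031 = 27220 d
   = 27220 / 365 = 74.6 yr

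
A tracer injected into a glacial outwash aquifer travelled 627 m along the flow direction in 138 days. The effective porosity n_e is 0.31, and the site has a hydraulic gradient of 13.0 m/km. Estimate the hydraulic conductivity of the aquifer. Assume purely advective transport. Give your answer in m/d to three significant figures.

108 m/d

v = L / t = 627 / 138 = 4.543 m/d
K = v · n / i = 4.543 × 0.31 / 0.013 = 108 m/d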